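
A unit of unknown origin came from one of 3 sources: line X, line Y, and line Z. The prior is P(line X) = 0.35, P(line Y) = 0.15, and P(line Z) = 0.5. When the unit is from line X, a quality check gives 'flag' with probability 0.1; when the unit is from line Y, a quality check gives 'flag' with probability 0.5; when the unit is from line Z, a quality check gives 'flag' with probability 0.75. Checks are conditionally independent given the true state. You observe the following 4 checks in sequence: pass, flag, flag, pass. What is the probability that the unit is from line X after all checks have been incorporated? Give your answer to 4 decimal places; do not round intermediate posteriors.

After 'pass': normaliser = 0.9·0.3500 + 0.5·0.1500 + 0.25·0.5000; P(line X) ≈ 0.6117, P(line Y) ≈ 0.1456, P(line Z) ≈ 0.2427
After 'flag': normaliser = 0.1·0.6117 + 0.5·0.1456 + 0.75·0.2427; P(line X) ≈ 0.1935, P(line Y) ≈ 0.2304, P(line Z) ≈ 0.5760
After 'flag': normaliser = 0.1·0.1935 + 0.5·0.2304 + 0.75·0.5760; P(line X) ≈ 0.0342, P(line Y) ≈ 0.2033, P(line Z) ≈ 0.7625
After 'pass': normaliser = 0.9·0.0342 + 0.5·0.2033 + 0.25·0.7625; P(line X) ≈ 0.0952, P(line Y) ≈ 0.3147, P(line Z) ≈ 0.5901

0.0952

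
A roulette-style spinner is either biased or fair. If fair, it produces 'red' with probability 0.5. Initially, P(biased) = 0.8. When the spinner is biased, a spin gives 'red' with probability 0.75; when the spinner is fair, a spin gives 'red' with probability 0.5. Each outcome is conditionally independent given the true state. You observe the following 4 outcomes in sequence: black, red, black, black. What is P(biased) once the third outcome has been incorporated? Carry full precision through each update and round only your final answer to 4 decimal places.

0.6000

After 'black': P(biased) = 0.25·0.8000 / (0.25·0.8000 + 0.5·0.2000) ≈ 0.6667
After 'red': P(biased) = 0.75·0.6667 / (0.75·0.6667 + 0.5·0.3333) ≈ 0.7500
After 'black': P(biased) = 0.25·0.7500 / (0.25·0.7500 + 0.5·0.2500) ≈ 0.6000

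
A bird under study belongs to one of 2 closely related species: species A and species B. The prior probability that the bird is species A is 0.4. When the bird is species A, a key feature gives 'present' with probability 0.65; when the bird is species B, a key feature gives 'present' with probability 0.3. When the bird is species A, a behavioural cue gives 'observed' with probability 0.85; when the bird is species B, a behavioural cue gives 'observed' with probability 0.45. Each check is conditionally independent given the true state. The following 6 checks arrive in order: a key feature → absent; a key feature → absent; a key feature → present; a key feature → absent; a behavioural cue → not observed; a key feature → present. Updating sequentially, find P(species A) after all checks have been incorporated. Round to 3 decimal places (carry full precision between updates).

0.096

Each posterior becomes the prior for the next update.
After a key feature='absent': P(species A) = 0.35·0.4000 / (0.35·0.4000 + 0.7·0.6000) ≈ 0.2500
After a key feature='absent': P(species A) = 0.35·0.2500 / (0.35·0.2500 + 0.7·0.7500) ≈ 0.1429
After a key feature='present': P(species A) = 0.65·0.1429 / (0.65·0.1429 + 0.3·0.8571) ≈ 0.2653
After a key feature='absent': P(species A) = 0.35·0.2653 / (0.35·0.2653 + 0.7·0.7347) ≈ 0.1529
After a behavioural cue='not observed': P(species A) = 0.15·0.1529 / (0.15·0.1529 + 0.55·0.8471) ≈ 0.0469
After a key feature='present': P(species A) = 0.65·0.0469 / (0.65·0.0469 + 0.3·0.9531) ≈ 0.0964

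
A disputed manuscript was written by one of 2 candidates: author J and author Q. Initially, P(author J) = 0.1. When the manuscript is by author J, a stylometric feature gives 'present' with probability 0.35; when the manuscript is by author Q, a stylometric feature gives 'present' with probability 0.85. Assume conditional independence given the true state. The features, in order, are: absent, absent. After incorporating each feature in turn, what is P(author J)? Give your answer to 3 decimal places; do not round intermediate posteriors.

0.676

After 'absent': P(author J) = 0.65·0.1000 / (0.65·0.1000 + 0.15·0.9000) ≈ 0.3250
After 'absent': P(author J) = 0.65·0.3250 / (0.65·0.3250 + 0.15·0.6750) ≈ 0.6760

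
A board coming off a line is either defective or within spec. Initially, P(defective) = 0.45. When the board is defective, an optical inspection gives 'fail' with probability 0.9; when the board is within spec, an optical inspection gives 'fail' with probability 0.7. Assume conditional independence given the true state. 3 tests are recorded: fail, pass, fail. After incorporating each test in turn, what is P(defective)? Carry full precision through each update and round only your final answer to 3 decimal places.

0.311

After 'fail': P(defective) = 0.9·0.4500 / (0.9·0.4500 + 0.7·0.5500) ≈ 0.5127
After 'pass': P(defective) = 0.1·0.5127 / (0.1·0.5127 + 0.3·0.4873) ≈ 0.2596
After 'fail': P(defective) = 0.9·0.2596 / (0.9·0.2596 + 0.7·0.7404) ≈ 0.3107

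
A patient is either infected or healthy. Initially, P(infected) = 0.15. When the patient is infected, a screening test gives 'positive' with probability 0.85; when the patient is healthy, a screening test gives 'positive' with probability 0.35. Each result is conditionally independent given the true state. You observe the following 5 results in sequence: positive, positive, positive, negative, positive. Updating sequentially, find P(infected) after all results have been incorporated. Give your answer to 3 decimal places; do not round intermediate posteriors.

0.586

Each posterior becomes the prior for the next update.
After 'positive': P(infected) = 0.85·0.1500 / (0.85·0.1500 + 0.35·0.8500) ≈ 0.3000
After 'positive': P(infected) = 0.85·0.3000 / (0.85·0.3000 + 0.35·0.7000) ≈ 0.5100
After 'positive': P(infected) = 0.85·0.5100 / (0.85·0.5100 + 0.35·0.4900) ≈ 0.7165
After 'negative': P(infected) = 0.15·0.7165 / (0.15·0.7165 + 0.65·0.2835) ≈ 0.3684
After 'positive': P(infected) = 0.85·0.3684 / (0.85·0.3684 + 0.35·0.6316) ≈ 0.5862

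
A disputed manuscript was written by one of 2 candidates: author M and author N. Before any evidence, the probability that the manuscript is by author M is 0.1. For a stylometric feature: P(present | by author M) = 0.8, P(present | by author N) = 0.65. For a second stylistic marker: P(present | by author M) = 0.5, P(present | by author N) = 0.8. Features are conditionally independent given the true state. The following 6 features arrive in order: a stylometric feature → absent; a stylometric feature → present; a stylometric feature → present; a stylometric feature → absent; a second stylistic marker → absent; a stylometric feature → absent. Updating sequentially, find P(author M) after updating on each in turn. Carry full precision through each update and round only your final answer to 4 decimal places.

After a stylometric feature='absent': P(author M) = 0.2·0.1000 / (0.2·0.1000 + 0.35·0.9000) ≈ 0.0597
After a stylometric feature='present': P(author M) = 0.8·0.0597 / (0.8·0.0597 + 0.65·0.9403) ≈ 0.0725
After a stylometric feature='present': P(author M) = 0.8·0.0725 / (0.8·0.0725 + 0.65·0.9275) ≈ 0.0877
After a stylometric feature='absent': P(author M) = 0.2·0.0877 / (0.2·0.0877 + 0.35·0.9123) ≈ 0.0521
After a second stylistic marker='absent': P(author M) = 0.5·0.0521 / (0.5·0.0521 + 0.2·0.9479) ≈ 0.1208
After a stylometric feature='absent': P(author M) = 0.2·0.1208 / (0.2·0.1208 + 0.35·0.8792) ≈ 0.0728

0.0728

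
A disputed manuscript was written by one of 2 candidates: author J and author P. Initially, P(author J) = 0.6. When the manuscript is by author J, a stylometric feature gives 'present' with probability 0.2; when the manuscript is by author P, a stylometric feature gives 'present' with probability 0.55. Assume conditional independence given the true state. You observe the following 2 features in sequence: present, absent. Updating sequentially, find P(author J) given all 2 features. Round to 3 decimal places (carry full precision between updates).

After 'present': P(author J) = 0.2·0.6000 / (0.2·0.6000 + 0.55·0.4000) ≈ 0.3529
After 'absent': P(author J) = 0.8·0.3529 / (0.8·0.3529 + 0.45·0.6471) ≈ 0.4923

0.492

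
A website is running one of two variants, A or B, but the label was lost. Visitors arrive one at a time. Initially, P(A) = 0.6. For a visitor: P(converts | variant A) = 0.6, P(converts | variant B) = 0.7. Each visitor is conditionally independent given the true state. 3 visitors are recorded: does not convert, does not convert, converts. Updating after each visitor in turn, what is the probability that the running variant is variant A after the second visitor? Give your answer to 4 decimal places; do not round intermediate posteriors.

Each posterior becomes the prior for the next update.
After 'does not convert': P(A) = 0.4·0.6000 / (0.4·0.6000 + 0.3·0.4000) ≈ 0.6667
After 'does not convert': P(A) = 0.4·0.6667 / (0.4·0.6667 + 0.3·0.3333) ≈ 0.7273

0.7273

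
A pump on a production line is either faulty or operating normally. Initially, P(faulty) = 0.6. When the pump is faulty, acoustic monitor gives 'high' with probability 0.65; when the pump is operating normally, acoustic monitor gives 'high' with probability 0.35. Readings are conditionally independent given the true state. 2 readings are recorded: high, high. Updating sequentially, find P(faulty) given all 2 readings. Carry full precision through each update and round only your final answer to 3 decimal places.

0.838

After 'high': P(faulty) = 0.65·0.6000 / (0.65·0.6000 + 0.35·0.4000) ≈ 0.7358
After 'high': P(faulty) = 0.65·0.7358 / (0.65·0.7358 + 0.35·0.2642) ≈ 0.8380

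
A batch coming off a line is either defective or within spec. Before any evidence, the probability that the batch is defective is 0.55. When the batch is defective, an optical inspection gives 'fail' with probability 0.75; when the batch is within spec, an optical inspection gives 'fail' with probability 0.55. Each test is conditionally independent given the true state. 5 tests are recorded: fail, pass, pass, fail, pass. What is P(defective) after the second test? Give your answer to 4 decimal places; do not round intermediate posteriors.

Apply Bayes' rule sequentially, carrying P(defective) forward.
After 'fail': P(defective) = 0.75·0.5500 / (0.75·0.5500 + 0.55·0.4500) ≈ 0.6250
After 'pass': P(defective) = 0.25·0.6250 / (0.25·0.6250 + 0.45·0.3750) ≈ 0.4808

0.4808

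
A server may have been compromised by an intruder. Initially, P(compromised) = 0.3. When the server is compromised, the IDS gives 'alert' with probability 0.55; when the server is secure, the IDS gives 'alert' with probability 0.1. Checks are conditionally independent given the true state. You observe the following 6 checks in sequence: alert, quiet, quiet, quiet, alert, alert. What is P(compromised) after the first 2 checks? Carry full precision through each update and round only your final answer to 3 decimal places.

0.541

After 'alert': P(compromised) = 0.55·0.3000 / (0.55·0.3000 + 0.1·0.7000) ≈ 0.7021
After 'quiet': P(compromised) = 0.45·0.7021 / (0.45·0.7021 + 0.9·0.2979) ≈ 0.5410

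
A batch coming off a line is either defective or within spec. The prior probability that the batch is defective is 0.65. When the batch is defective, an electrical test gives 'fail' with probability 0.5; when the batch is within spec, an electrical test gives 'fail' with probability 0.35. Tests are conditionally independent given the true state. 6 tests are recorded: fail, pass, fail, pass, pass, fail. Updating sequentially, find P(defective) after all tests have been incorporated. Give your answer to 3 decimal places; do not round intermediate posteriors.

0.711

After 'fail': P(defective) = 0.5·0.6500 / (0.5·0.6500 + 0.35·0.3500) ≈ 0.7263
After 'pass': P(defective) = 0.5·0.7263 / (0.5·0.7263 + 0.65·0.2737) ≈ 0.6711
After 'fail': P(defective) = 0.5·0.6711 / (0.5·0.6711 + 0.35·0.3289) ≈ 0.7446
After 'pass': P(defective) = 0.5·0.7446 / (0.5·0.7446 + 0.65·0.2554) ≈ 0.6916
After 'pass': P(defective) = 0.5·0.6916 / (0.5·0.6916 + 0.65·0.3084) ≈ 0.6330
After 'fail': P(defective) = 0.5·0.6330 / (0.5·0.6330 + 0.35·0.3670) ≈ 0.7114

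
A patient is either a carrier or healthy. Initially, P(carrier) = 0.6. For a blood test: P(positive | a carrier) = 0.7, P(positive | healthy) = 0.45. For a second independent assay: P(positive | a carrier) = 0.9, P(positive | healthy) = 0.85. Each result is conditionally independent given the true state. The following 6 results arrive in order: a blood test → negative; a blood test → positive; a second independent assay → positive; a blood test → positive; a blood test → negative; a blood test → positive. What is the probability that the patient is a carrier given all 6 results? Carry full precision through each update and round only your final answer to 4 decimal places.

0.6401

Apply Bayes' rule sequentially, carrying P(carrier) forward.
After a blood test='negative': P(carrier) = 0.3·0.6000 / (0.3·0.6000 + 0.55·0.4000) ≈ 0.4500
After a blood test='positive': P(carrier) = 0.7·0.4500 / (0.7·0.4500 + 0.45·0.5500) ≈ 0.5600
After a second independent assay='positive': P(carrier) = 0.9·0.5600 / (0.9·0.5600 + 0.85·0.4400) ≈ 0.5740
After a blood test='positive': P(carrier) = 0.7·0.5740 / (0.7·0.5740 + 0.45·0.4260) ≈ 0.6770
After a blood test='negative': P(carrier) = 0.3·0.6770 / (0.3·0.6770 + 0.55·0.3230) ≈ 0.5335
After a blood test='positive': P(carrier) = 0.7·0.5335 / (0.7·0.5335 + 0.45·0.4665) ≈ 0.6401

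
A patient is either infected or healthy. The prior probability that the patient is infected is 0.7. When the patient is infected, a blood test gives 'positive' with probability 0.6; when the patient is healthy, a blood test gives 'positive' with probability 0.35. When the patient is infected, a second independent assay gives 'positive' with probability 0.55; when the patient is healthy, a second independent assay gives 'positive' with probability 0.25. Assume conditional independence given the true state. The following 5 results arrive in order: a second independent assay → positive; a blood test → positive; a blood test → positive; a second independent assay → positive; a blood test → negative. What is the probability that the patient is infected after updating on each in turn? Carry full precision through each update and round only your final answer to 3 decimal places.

Apply Bayes' rule sequentially, carrying P(infected) forward.
After a second independent assay='positive': P(infected) = 0.55·0.7000 / (0.55·0.7000 + 0.25·0.3000) ≈ 0.8370
After a blood test='positive': P(infected) = 0.6·0.8370 / (0.6·0.8370 + 0.35·0.1630) ≈ 0.8980
After a blood test='positive': P(infected) = 0.6·0.8980 / (0.6·0.8980 + 0.35·0.1020) ≈ 0.9378
After a second independent assay='positive': P(infected) = 0.55·0.9378 / (0.55·0.9378 + 0.25·0.0622) ≈ 0.9708
After a blood test='negative': P(infected) = 0.4·0.9708 / (0.4·0.9708 + 0.65·0.0292) ≈ 0.9533

0.953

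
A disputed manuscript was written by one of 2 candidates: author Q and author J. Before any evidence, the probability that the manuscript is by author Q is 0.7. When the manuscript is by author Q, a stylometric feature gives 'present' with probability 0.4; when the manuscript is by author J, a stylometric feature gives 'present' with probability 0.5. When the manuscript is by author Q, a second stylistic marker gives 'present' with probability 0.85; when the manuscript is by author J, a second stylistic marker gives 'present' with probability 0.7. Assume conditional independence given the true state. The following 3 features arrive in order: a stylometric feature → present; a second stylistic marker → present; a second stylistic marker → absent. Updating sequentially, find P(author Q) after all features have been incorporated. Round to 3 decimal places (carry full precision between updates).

0.531

After a stylometric feature='present': P(author Q) = 0.4·0.7000 / (0.4·0.7000 + 0.5·0.3000) ≈ 0.6512
After a second stylistic marker='present': P(author Q) = 0.85·0.6512 / (0.85·0.6512 + 0.7·0.3488) ≈ 0.6939
After a second stylistic marker='absent': P(author Q) = 0.15·0.6939 / (0.15·0.6939 + 0.3·0.3061) ≈ 0.5312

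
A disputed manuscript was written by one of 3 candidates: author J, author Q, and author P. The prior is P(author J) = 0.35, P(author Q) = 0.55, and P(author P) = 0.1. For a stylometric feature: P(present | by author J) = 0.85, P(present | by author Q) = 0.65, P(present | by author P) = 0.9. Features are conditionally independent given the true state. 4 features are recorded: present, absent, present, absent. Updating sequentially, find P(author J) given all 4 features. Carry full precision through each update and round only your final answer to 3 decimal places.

After 'present': normaliser = 0.85·0.3500 + 0.65·0.5500 + 0.9·0.1000; P(author J) ≈ 0.3993, P(author Q) ≈ 0.4799, P(author P) ≈ 0.1208
After 'absent': normaliser = 0.15·0.3993 + 0.35·0.4799 + 0.1·0.1208; P(author J) ≈ 0.2497, P(author Q) ≈ 0.7000, P(author P) ≈ 0.0503
After 'present': normaliser = 0.85·0.2497 + 0.65·0.7000 + 0.9·0.0503; P(author J) ≈ 0.2978, P(author Q) ≈ 0.6386, P(author P) ≈ 0.0636
After 'absent': normaliser = 0.15·0.2978 + 0.35·0.6386 + 0.1·0.0636; P(author J) ≈ 0.1627, P(author Q) ≈ 0.8141, P(author P) ≈ 0.0232

0.163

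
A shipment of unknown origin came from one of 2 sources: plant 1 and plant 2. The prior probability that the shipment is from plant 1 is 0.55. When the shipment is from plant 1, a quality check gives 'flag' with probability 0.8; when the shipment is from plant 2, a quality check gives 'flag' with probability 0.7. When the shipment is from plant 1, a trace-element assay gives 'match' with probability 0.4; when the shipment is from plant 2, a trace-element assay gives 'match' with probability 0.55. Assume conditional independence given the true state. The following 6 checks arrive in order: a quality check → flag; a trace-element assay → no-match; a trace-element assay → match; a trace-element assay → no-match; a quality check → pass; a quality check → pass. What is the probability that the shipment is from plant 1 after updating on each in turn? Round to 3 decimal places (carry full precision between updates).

0.445

Each posterior becomes the prior for the next update.
After a quality check='flag': P(plant 1) = 0.8·0.5500 / (0.8·0.5500 + 0.7·0.4500) ≈ 0.5828
After a trace-element assay='no-match': P(plant 1) = 0.6·0.5828 / (0.6·0.5828 + 0.45·0.4172) ≈ 0.6506
After a trace-element assay='match': P(plant 1) = 0.4·0.6506 / (0.4·0.6506 + 0.55·0.3494) ≈ 0.5753
After a trace-element assay='no-match': P(plant 1) = 0.6·0.5753 / (0.6·0.5753 + 0.45·0.4247) ≈ 0.6436
After a quality check='pass': P(plant 1) = 0.2·0.6436 / (0.2·0.6436 + 0.3·0.3564) ≈ 0.5463
After a quality check='pass': P(plant 1) = 0.2·0.5463 / (0.2·0.5463 + 0.3·0.4537) ≈ 0.4453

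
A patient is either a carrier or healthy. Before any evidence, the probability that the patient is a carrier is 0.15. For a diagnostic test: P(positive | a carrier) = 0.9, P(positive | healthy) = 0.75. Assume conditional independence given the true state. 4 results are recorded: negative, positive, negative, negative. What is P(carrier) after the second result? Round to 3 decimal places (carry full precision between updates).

Each posterior becomes the prior for the next update.
After 'negative': P(carrier) = 0.1·0.1500 / (0.1·0.1500 + 0.25·0.8500) ≈ 0.0659
After 'positive': P(carrier) = 0.9·0.0659 / (0.9·0.0659 + 0.75·0.9341) ≈ 0.0781

0.078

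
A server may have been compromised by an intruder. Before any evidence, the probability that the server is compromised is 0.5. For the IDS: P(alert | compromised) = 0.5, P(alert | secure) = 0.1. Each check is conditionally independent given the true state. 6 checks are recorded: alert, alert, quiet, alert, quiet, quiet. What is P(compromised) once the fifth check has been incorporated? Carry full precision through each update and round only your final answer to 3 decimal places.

After 'alert': P(compromised) = 0.5·0.5000 / (0.5·0.5000 + 0.1·0.5000) ≈ 0.8333
After 'alert': P(compromised) = 0.5·0.8333 / (0.5·0.8333 + 0.1·0.1667) ≈ 0.9615
After 'quiet': P(compromised) = 0.5·0.9615 / (0.5·0.9615 + 0.9·0.0385) ≈ 0.9328
After 'alert': P(compromised) = 0.5·0.9328 / (0.5·0.9328 + 0.1·0.0672) ≈ 0.9858
After 'quiet': P(compromised) = 0.5·0.9858 / (0.5·0.9858 + 0.9·0.0142) ≈ 0.9747

0.975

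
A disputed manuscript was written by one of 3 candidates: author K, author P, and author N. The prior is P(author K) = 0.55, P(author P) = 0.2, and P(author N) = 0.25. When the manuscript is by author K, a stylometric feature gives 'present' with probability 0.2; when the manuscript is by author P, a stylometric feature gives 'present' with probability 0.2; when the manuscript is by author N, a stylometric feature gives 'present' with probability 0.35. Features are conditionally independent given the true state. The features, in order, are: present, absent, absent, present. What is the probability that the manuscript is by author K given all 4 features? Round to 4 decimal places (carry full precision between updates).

0.4381

Apply Bayes' rule sequentially, carrying P(author K) forward.
After 'present': normaliser = 0.2·0.5500 + 0.2·0.2000 + 0.35·0.2500; P(author K) ≈ 0.4632, P(author P) ≈ 0.1684, P(author N) ≈ 0.3684
After 'absent': normaliser = 0.8·0.4632 + 0.8·0.1684 + 0.65·0.3684; P(author K) ≈ 0.4975, P(author P) ≈ 0.1809, P(author N) ≈ 0.3216
After 'absent': normaliser = 0.8·0.4975 + 0.8·0.1809 + 0.65·0.3216; P(author K) ≈ 0.5294, P(author P) ≈ 0.1925, P(author N) ≈ 0.2780
After 'present': normaliser = 0.2·0.5294 + 0.2·0.1925 + 0.35·0.2780; P(author K) ≈ 0.4381, P(author P) ≈ 0.1593, P(author N) ≈ 0.4026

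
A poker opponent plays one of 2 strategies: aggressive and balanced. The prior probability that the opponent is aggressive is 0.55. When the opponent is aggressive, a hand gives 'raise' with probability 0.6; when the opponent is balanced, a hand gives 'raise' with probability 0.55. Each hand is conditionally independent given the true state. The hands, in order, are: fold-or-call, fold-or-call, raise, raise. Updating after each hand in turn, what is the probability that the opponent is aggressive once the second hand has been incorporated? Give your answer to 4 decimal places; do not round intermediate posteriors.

0.4913

After 'fold-or-call': P(aggressive) = 0.4·0.5500 / (0.4·0.5500 + 0.45·0.4500) ≈ 0.5207
After 'fold-or-call': P(aggressive) = 0.4·0.5207 / (0.4·0.5207 + 0.45·0.4793) ≈ 0.4913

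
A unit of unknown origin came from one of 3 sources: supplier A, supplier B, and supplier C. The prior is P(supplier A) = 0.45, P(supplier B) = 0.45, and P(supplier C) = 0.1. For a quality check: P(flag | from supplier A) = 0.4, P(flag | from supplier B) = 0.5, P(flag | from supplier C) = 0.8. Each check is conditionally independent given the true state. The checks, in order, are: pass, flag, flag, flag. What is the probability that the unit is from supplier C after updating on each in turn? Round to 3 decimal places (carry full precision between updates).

Apply Bayes' rule sequentially, carrying P(supplier C) forward.
After 'pass': normaliser = 0.6·0.4500 + 0.5·0.4500 + 0.2·0.1000; P(supplier A) ≈ 0.5243, P(supplier B) ≈ 0.4369, P(supplier C) ≈ 0.0388
After 'flag': normaliser = 0.4·0.5243 + 0.5·0.4369 + 0.8·0.0388; P(supplier A) ≈ 0.4567, P(supplier B) ≈ 0.4757, P(supplier C) ≈ 0.0677
After 'flag': normaliser = 0.4·0.4567 + 0.5·0.4757 + 0.8·0.0677; P(supplier A) ≈ 0.3849, P(supplier B) ≈ 0.5011, P(supplier C) ≈ 0.1140
After 'flag': normaliser = 0.4·0.3849 + 0.5·0.5011 + 0.8·0.1140; P(supplier A) ≈ 0.3105, P(supplier B) ≈ 0.5054, P(supplier C) ≈ 0.1840

0.184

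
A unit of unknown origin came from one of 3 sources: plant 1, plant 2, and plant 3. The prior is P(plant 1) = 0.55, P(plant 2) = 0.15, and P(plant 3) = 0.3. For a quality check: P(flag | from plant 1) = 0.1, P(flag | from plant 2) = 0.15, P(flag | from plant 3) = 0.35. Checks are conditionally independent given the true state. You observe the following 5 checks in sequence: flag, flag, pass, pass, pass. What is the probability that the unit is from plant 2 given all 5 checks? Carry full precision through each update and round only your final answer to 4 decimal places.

After 'flag': normaliser = 0.1·0.5500 + 0.15·0.1500 + 0.35·0.3000; P(plant 1) ≈ 0.3014, P(plant 2) ≈ 0.1233, P(plant 3) ≈ 0.5753
After 'flag': normaliser = 0.1·0.3014 + 0.15·0.1233 + 0.35·0.5753; P(plant 1) ≈ 0.1205, P(plant 2) ≈ 0.0740, P(plant 3) ≈ 0.8055
After 'pass': normaliser = 0.9·0.1205 + 0.85·0.0740 + 0.65·0.8055; P(plant 1) ≈ 0.1561, P(plant 2) ≈ 0.0905, P(plant 3) ≈ 0.7534
After 'pass': normaliser = 0.9·0.1561 + 0.85·0.0905 + 0.65·0.7534; P(plant 1) ≈ 0.1987, P(plant 2) ≈ 0.1088, P(plant 3) ≈ 0.6925
After 'pass': normaliser = 0.9·0.1987 + 0.85·0.1088 + 0.65·0.6925; P(plant 1) ≈ 0.2479, P(plant 2) ≈ 0.1281, P(plant 3) ≈ 0.6240

0.1281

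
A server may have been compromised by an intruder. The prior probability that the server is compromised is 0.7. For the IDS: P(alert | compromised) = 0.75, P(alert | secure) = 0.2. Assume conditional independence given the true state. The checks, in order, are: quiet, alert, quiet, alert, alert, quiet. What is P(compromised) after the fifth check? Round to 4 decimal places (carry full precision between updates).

After 'quiet': P(compromised) = 0.25·0.7000 / (0.25·0.7000 + 0.8·0.3000) ≈ 0.4217
After 'alert': P(compromised) = 0.75·0.4217 / (0.75·0.4217 + 0.2·0.5783) ≈ 0.7322
After 'quiet': P(compromised) = 0.25·0.7322 / (0.25·0.7322 + 0.8·0.2678) ≈ 0.4608
After 'alert': P(compromised) = 0.75·0.4608 / (0.75·0.4608 + 0.2·0.5392) ≈ 0.7622
After 'alert': P(compromised) = 0.75·0.7622 / (0.75·0.7622 + 0.2·0.2378) ≈ 0.9232

0.9232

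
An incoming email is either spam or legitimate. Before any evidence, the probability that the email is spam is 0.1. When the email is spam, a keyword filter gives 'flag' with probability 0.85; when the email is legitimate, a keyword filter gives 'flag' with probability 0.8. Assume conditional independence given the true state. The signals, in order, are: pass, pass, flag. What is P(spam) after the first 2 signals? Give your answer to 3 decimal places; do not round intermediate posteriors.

0.059

After 'pass': P(spam) = 0.15·0.1000 / (0.15·0.1000 + 0.2·0.9000) ≈ 0.0769
After 'pass': P(spam) = 0.15·0.0769 / (0.15·0.0769 + 0.2·0.9231) ≈ 0.0588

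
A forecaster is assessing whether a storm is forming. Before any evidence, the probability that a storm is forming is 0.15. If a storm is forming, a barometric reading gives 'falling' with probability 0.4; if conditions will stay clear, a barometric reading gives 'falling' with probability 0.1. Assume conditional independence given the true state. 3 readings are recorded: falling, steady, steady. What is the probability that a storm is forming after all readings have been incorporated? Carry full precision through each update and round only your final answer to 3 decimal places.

Each posterior becomes the prior for the next update.
After 'falling': P(storm) = 0.4·0.1500 / (0.4·0.1500 + 0.1·0.8500) ≈ 0.4138
After 'steady': P(storm) = 0.6·0.4138 / (0.6·0.4138 + 0.9·0.5862) ≈ 0.3200
After 'steady': P(storm) = 0.6·0.3200 / (0.6·0.3200 + 0.9·0.6800) ≈ 0.2388

0.239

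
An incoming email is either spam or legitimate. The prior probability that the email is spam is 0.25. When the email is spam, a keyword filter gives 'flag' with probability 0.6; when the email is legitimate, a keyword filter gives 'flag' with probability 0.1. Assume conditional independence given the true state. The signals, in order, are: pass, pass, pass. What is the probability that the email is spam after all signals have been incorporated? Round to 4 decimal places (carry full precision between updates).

0.0284

After 'pass': P(spam) = 0.4·0.2500 / (0.4·0.2500 + 0.9·0.7500) ≈ 0.1290
After 'pass': P(spam) = 0.4·0.1290 / (0.4·0.1290 + 0.9·0.8710) ≈ 0.0618
After 'pass': P(spam) = 0.4·0.0618 / (0.4·0.0618 + 0.9·0.9382) ≈ 0.0284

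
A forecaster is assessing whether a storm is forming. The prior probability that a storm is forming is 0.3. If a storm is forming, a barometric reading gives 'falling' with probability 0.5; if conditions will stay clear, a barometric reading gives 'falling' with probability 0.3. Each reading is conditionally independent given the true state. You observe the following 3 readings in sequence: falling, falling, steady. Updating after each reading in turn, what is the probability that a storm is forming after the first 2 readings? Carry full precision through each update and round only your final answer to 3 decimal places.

0.543

After 'falling': P(storm) = 0.5·0.3000 / (0.5·0.3000 + 0.3·0.7000) ≈ 0.4167
After 'falling': P(storm) = 0.5·0.4167 / (0.5·0.4167 + 0.3·0.5833) ≈ 0.5435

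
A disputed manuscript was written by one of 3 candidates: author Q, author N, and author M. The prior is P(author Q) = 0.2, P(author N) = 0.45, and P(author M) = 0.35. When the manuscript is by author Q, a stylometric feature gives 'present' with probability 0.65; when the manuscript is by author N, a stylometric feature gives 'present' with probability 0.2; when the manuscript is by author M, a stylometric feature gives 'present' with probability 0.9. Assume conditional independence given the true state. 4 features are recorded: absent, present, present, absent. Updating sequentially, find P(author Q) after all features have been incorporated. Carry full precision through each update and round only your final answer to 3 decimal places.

After 'absent': normaliser = 0.35·0.2000 + 0.8·0.4500 + 0.1·0.3500; P(author Q) ≈ 0.1505, P(author N) ≈ 0.7742, P(author M) ≈ 0.0753
After 'present': normaliser = 0.65·0.1505 + 0.2·0.7742 + 0.9·0.0753; P(author Q) ≈ 0.3054, P(author N) ≈ 0.4832, P(author M) ≈ 0.2114
After 'present': normaliser = 0.65·0.3054 + 0.2·0.4832 + 0.9·0.2114; P(author Q) ≈ 0.4089, P(author N) ≈ 0.1991, P(author M) ≈ 0.3920
After 'absent': normaliser = 0.35·0.4089 + 0.8·0.1991 + 0.1·0.3920; P(author Q) ≈ 0.4190, P(author N) ≈ 0.4663, P(author M) ≈ 0.1147

0.419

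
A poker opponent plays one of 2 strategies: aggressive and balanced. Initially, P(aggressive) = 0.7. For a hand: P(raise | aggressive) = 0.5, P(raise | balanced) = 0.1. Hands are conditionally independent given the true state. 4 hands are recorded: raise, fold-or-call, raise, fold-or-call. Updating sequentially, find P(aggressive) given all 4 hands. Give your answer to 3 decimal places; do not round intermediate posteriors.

0.947

After 'raise': P(aggressive) = 0.5·0.7000 / (0.5·0.7000 + 0.1·0.3000) ≈ 0.9211
After 'fold-or-call': P(aggressive) = 0.5·0.9211 / (0.5·0.9211 + 0.9·0.0789) ≈ 0.8663
After 'raise': P(aggressive) = 0.5·0.8663 / (0.5·0.8663 + 0.1·0.1337) ≈ 0.9701
After 'fold-or-call': P(aggressive) = 0.5·0.9701 / (0.5·0.9701 + 0.9·0.0299) ≈ 0.9474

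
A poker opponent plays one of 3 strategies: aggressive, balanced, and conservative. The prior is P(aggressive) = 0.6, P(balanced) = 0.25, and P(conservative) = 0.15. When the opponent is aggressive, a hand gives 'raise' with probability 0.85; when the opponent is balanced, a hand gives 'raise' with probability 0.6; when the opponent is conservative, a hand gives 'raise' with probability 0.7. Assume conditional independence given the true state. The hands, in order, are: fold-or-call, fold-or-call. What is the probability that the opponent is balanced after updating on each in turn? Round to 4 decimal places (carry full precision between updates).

After 'fold-or-call': normaliser = 0.15·0.6000 + 0.4·0.2500 + 0.3·0.1500; P(aggressive) ≈ 0.3830, P(balanced) ≈ 0.4255, P(conservative) ≈ 0.1915
After 'fold-or-call': normaliser = 0.15·0.3830 + 0.4·0.4255 + 0.3·0.1915; P(aggressive) ≈ 0.2015, P(balanced) ≈ 0.5970, P(conservative) ≈ 0.2015

0.5970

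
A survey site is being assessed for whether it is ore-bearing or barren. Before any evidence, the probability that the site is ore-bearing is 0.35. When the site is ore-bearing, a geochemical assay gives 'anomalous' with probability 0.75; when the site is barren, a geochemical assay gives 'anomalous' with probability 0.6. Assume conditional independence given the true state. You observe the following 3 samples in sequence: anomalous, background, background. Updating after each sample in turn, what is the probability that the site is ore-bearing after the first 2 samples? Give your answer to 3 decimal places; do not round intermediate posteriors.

0.296

After 'anomalous': P(ore) = 0.75·0.3500 / (0.75·0.3500 + 0.6·0.6500) ≈ 0.4023
After 'background': P(ore) = 0.25·0.4023 / (0.25·0.4023 + 0.4·0.5977) ≈ 0.2961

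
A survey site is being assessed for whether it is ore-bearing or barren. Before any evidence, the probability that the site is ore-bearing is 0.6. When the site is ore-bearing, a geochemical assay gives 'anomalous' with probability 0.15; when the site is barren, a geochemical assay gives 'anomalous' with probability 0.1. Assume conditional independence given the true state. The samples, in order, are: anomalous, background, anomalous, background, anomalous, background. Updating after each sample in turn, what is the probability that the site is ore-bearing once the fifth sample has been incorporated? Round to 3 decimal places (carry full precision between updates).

0.819

After 'anomalous': P(ore) = 0.15·0.6000 / (0.15·0.6000 + 0.1·0.4000) ≈ 0.6923
After 'background': P(ore) = 0.85·0.6923 / (0.85·0.6923 + 0.9·0.3077) ≈ 0.6800
After 'anomalous': P(ore) = 0.15·0.6800 / (0.15·0.6800 + 0.1·0.3200) ≈ 0.7612
After 'background': P(ore) = 0.85·0.7612 / (0.85·0.7612 + 0.9·0.2388) ≈ 0.7506
After 'anomalous': P(ore) = 0.15·0.7506 / (0.15·0.7506 + 0.1·0.2494) ≈ 0.8187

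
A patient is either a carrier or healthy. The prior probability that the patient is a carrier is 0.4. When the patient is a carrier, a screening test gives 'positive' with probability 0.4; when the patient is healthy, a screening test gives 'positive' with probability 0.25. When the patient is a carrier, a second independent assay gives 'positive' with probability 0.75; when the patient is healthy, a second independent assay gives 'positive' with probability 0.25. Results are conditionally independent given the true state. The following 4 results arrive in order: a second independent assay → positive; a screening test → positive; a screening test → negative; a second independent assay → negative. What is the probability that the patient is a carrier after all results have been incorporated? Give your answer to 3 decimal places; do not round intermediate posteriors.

0.460

Apply Bayes' rule sequentially, carrying P(carrier) forward.
After a second independent assay='positive': P(carrier) = 0.75·0.4000 / (0.75·0.4000 + 0.25·0.6000) ≈ 0.6667
After a screening test='positive': P(carrier) = 0.4·0.6667 / (0.4·0.6667 + 0.25·0.3333) ≈ 0.7619
After a screening test='negative': P(carrier) = 0.6·0.7619 / (0.6·0.7619 + 0.75·0.2381) ≈ 0.7191
After a second independent assay='negative': P(carrier) = 0.25·0.7191 / (0.25·0.7191 + 0.75·0.2809) ≈ 0.4604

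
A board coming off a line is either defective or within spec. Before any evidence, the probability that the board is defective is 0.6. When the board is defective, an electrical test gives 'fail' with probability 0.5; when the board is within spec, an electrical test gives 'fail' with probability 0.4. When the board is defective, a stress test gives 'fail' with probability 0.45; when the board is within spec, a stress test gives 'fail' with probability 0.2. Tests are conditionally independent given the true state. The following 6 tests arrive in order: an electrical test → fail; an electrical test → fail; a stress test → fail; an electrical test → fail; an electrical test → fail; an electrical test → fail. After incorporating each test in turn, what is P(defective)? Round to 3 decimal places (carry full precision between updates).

Apply Bayes' rule sequentially, carrying P(defective) forward.
After an electrical test='fail': P(defective) = 0.5·0.6000 / (0.5·0.6000 + 0.4·0.4000) ≈ 0.6522
After an electrical test='fail': P(defective) = 0.5·0.6522 / (0.5·0.6522 + 0.4·0.3478) ≈ 0.7009
After a stress test='fail': P(defective) = 0.45·0.7009 / (0.45·0.7009 + 0.2·0.2991) ≈ 0.8406
After an electrical test='fail': P(defective) = 0.5·0.8406 / (0.5·0.8406 + 0.4·0.1594) ≈ 0.8683
After an electrical test='fail': P(defective) = 0.5·0.8683 / (0.5·0.8683 + 0.4·0.1317) ≈ 0.8918
After an electrical test='fail': P(defective) = 0.5·0.8918 / (0.5·0.8918 + 0.4·0.1082) ≈ 0.9115

0.912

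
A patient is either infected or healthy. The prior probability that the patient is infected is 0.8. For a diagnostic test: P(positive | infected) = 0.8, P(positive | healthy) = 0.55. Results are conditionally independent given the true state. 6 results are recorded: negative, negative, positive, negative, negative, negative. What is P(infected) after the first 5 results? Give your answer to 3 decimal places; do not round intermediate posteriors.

0.185

After 'negative': P(infected) = 0.2·0.8000 / (0.2·0.8000 + 0.45·0.2000) ≈ 0.6400
After 'negative': P(infected) = 0.2·0.6400 / (0.2·0.6400 + 0.45·0.3600) ≈ 0.4414
After 'positive': P(infected) = 0.8·0.4414 / (0.8·0.4414 + 0.55·0.5586) ≈ 0.5347
After 'negative': P(infected) = 0.2·0.5347 / (0.2·0.5347 + 0.45·0.4653) ≈ 0.3381
After 'negative': P(infected) = 0.2·0.3381 / (0.2·0.3381 + 0.45·0.6619) ≈ 0.1850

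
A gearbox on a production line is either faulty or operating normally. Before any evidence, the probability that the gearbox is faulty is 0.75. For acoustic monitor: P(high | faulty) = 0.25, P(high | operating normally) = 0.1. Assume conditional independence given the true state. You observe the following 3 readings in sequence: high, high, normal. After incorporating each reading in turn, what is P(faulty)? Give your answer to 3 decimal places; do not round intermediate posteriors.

Each posterior becomes the prior for the next update.
After 'high': P(faulty) = 0.25·0.7500 / (0.25·0.7500 + 0.1·0.2500) ≈ 0.8824
After 'high': P(faulty) = 0.25·0.8824 / (0.25·0.8824 + 0.1·0.1176) ≈ 0.9494
After 'normal': P(faulty) = 0.75·0.9494 / (0.75·0.9494 + 0.9·0.0506) ≈ 0.9398

0.940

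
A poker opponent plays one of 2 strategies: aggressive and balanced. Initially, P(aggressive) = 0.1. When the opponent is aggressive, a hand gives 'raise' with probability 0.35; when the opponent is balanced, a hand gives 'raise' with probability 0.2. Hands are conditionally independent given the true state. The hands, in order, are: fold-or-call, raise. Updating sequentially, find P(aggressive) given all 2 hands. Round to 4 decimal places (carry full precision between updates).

0.1364

After 'fold-or-call': P(aggressive) = 0.65·0.1000 / (0.65·0.1000 + 0.8·0.9000) ≈ 0.0828
After 'raise': P(aggressive) = 0.35·0.0828 / (0.35·0.0828 + 0.2·0.9172) ≈ 0.1364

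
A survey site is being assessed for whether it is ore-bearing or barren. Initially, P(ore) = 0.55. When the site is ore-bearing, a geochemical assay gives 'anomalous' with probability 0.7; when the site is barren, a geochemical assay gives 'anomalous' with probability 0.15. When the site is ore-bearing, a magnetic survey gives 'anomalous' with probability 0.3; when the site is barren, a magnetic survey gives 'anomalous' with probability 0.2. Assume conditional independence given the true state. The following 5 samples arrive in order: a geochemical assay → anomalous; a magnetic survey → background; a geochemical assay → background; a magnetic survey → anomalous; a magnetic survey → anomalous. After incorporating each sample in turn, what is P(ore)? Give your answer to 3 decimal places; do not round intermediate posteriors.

0.799

After a geochemical assay='anomalous': P(ore) = 0.7·0.5500 / (0.7·0.5500 + 0.15·0.4500) ≈ 0.8508
After a magnetic survey='background': P(ore) = 0.7·0.8508 / (0.7·0.8508 + 0.8·0.1492) ≈ 0.8331
After a geochemical assay='background': P(ore) = 0.3·0.8331 / (0.3·0.8331 + 0.85·0.1669) ≈ 0.6379
After a magnetic survey='anomalous': P(ore) = 0.3·0.6379 / (0.3·0.6379 + 0.2·0.3621) ≈ 0.7254
After a magnetic survey='anomalous': P(ore) = 0.3·0.7254 / (0.3·0.7254 + 0.2·0.2746) ≈ 0.7985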